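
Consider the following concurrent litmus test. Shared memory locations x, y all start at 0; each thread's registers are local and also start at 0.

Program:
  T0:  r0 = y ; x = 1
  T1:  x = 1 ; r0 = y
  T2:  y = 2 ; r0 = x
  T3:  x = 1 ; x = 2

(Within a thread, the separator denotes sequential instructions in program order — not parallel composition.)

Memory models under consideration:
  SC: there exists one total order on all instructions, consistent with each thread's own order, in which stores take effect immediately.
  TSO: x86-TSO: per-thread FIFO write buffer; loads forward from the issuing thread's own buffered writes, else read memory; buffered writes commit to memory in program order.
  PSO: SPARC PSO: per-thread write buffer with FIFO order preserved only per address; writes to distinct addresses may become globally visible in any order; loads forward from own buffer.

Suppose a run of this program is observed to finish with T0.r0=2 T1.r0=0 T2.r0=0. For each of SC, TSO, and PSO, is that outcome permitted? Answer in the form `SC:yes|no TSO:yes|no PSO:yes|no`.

outcome vector order: (T0.r0,T1.r0,T2.r0)
[SC] allowed = {(0,0,1); (0,0,2); (0,2,0); (0,2,1); (0,2,2); (2,0,1); (2,0,2); (2,2,0); (2,2,1); (2,2,2)}
[TSO] allowed = {(0,0,0); (0,0,1); (0,0,2); (0,2,0); (0,2,1); (0,2,2); (2,0,0); (2,0,1); (2,0,2); (2,2,0); (2,2,1); (2,2,2)}
[PSO] allowed = {(0,0,0); (0,0,1); (0,0,2); (0,2,0); (0,2,1); (0,2,2); (2,0,0); (2,0,1); (2,0,2); (2,2,0); (2,2,1); (2,2,2)}
target (2,0,0) ∈ {TSO,PSO}

SC:no TSO:yes PSO:yes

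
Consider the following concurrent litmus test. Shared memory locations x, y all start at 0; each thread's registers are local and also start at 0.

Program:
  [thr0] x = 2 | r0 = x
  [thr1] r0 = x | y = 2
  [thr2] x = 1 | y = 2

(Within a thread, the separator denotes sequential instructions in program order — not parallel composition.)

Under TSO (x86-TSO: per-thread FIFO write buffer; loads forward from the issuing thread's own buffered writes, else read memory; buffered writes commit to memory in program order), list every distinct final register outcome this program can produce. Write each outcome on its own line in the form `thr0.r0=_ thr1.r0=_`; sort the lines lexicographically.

thr0.r0=1 thr1.r0=0
thr0.r0=1 thr1.r0=1
thr0.r0=1 thr1.r0=2
thr0.r0=2 thr1.r0=0
thr0.r0=2 thr1.r0=1
thr0.r0=2 thr1.r0=2

outcome vector order: (thr0.r0,thr1.r0)
|TSO outcomes| = 6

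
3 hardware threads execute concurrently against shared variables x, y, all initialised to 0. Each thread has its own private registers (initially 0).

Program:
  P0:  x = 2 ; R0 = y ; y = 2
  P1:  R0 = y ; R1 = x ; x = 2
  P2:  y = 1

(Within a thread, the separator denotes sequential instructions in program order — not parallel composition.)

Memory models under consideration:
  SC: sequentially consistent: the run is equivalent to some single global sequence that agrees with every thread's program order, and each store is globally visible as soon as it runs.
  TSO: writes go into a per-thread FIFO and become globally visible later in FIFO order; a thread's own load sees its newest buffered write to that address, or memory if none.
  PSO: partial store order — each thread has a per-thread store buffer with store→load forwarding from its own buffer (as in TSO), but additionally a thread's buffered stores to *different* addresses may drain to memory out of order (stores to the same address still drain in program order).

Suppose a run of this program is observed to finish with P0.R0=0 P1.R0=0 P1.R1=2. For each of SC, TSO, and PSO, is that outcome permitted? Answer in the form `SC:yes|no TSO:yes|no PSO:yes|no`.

outcome vector order: (P0.R0,P1.R0,P1.R1)
SC: 9 outcomes — {0/0/0; 0/0/2; 0/1/2; 0/2/2; 1/0/0; 1/0/2; 1/1/0; 1/1/2; 1/2/2}
TSO: 10 outcomes — {0/0/0; 0/0/2; 0/1/0; 0/1/2; 0/2/2; 1/0/0; 1/0/2; 1/1/0; 1/1/2; 1/2/2}
PSO: 12 outcomes — {0/0/0; 0/0/2; 0/1/0; 0/1/2; 0/2/0; 0/2/2; 1/0/0; 1/0/2; 1/1/0; 1/1/2; 1/2/0; 1/2/2}
target 0/0/2 ∈ {SC,TSO,PSO}

SC:yes TSO:yes PSO:yes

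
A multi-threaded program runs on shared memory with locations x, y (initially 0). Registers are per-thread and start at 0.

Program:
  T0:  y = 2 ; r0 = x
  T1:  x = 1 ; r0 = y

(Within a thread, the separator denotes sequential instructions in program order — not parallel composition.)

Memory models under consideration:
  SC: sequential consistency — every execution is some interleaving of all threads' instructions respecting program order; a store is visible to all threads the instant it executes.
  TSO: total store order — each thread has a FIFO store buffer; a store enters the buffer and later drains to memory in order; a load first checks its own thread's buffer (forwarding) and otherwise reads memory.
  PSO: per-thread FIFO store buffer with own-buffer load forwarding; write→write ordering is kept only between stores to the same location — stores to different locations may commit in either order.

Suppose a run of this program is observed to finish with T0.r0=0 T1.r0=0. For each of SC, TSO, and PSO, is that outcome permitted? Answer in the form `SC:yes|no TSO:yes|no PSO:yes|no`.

SC:no TSO:yes PSO:yes

outcome vector order: (T0.r0,T1.r0)
SC (3): 02, 10, 12
TSO (4): 00, 02, 10, 12
PSO (4): 00, 02, 10, 12
target 00 ∈ {TSO,PSO}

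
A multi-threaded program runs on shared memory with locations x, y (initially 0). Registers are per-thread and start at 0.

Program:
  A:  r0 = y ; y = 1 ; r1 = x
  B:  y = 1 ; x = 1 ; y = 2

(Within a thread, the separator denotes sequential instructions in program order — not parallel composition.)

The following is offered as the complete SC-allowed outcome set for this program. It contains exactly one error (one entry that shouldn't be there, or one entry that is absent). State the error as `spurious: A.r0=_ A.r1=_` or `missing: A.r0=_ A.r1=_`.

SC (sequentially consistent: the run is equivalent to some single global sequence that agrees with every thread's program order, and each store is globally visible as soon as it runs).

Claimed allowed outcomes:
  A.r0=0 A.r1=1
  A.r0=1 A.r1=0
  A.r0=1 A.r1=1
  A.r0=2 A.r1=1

missing: A.r0=0 A.r1=0

outcome vector order: (A.r0,A.r1)
under SC → 0/0; 0/1; 1/0; 1/1; 2/1
SC∖claimed = {0/0}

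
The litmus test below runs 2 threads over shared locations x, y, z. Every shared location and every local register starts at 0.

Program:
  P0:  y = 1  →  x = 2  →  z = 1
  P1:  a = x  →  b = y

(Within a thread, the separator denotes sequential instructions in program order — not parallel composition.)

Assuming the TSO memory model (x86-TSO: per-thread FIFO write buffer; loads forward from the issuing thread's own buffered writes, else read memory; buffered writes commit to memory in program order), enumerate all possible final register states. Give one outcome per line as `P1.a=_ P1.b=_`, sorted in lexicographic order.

outcome vector order: (P1.a,P1.b)
|TSO outcomes| = 3

P1.a=0 P1.b=0
P1.a=0 P1.b=1
P1.a=2 P1.b=1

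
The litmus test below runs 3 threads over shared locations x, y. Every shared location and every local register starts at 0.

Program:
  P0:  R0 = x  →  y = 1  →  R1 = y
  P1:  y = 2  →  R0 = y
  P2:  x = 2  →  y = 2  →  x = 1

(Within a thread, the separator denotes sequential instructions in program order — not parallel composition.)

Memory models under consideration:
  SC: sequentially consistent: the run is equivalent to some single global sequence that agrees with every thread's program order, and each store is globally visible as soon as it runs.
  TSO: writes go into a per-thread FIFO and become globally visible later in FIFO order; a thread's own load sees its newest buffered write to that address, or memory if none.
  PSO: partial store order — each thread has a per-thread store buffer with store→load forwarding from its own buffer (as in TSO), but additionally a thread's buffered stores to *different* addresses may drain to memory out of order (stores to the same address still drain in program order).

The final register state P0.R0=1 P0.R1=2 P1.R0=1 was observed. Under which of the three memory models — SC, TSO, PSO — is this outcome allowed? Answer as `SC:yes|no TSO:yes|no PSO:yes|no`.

SC:no TSO:no PSO:yes

outcome vector order: (P0.R0,P0.R1,P1.R0)
under SC → <0 1 1> <0 1 2> <0 2 1> <0 2 2> <1 1 1> <1 1 2> <1 2 2> <2 1 1> <2 1 2> <2 2 1> <2 2 2>
under TSO → <0 1 1> <0 1 2> <0 2 1> <0 2 2> <1 1 1> <1 1 2> <1 2 2> <2 1 1> <2 1 2> <2 2 1> <2 2 2>
under PSO → <0 1 1> <0 1 2> <0 2 1> <0 2 2> <1 1 1> <1 1 2> <1 2 1> <1 2 2> <2 1 1> <2 1 2> <2 2 1> <2 2 2>
target <1 2 1> ∈ {PSO}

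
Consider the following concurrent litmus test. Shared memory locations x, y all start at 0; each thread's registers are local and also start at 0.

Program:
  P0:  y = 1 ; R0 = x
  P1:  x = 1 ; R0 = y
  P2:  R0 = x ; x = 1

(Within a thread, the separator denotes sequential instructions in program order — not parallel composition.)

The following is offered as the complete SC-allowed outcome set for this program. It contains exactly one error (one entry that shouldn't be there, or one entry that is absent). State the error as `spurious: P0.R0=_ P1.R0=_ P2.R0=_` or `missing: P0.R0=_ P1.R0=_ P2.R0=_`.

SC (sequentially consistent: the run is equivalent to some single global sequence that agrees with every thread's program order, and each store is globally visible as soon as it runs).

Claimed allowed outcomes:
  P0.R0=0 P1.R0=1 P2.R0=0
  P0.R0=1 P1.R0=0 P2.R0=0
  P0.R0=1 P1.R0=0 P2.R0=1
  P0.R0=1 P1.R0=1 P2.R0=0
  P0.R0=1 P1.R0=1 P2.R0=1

outcome vector order: (P0.R0,P1.R0,P2.R0)
under SC → 010, 011, 100, 101, 110, 111
SC∖claimed = {011}

missing: P0.R0=0 P1.R0=1 P2.R0=1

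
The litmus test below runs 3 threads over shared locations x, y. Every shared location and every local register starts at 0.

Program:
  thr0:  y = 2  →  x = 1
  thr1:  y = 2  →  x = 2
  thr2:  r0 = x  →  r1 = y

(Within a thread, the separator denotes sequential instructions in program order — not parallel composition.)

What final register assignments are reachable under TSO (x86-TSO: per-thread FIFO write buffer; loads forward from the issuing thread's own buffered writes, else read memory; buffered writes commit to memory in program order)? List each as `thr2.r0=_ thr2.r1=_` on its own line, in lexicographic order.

thr2.r0=0 thr2.r1=0
thr2.r0=0 thr2.r1=2
thr2.r0=1 thr2.r1=2
thr2.r0=2 thr2.r1=2

outcome vector order: (thr2.r0,thr2.r1)
|TSO outcomes| = 4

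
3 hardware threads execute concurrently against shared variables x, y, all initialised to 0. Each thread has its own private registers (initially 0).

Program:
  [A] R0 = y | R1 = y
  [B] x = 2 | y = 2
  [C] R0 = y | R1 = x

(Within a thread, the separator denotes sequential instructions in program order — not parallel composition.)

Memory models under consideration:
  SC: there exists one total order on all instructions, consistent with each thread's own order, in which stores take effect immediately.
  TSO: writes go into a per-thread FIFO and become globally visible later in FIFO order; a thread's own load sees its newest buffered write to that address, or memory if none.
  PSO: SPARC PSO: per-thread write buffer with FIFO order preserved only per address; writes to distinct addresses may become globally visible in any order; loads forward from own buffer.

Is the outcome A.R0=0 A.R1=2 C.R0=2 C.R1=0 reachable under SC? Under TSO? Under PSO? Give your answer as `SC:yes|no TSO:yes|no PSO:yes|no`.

outcome vector order: (A.R0,A.R1,C.R0,C.R1)
under SC → (0,0,0,0) (0,0,0,2) (0,0,2,2) (0,2,0,0) (0,2,0,2) (0,2,2,2) (2,2,0,0) (2,2,0,2) (2,2,2,2)
under TSO → (0,0,0,0) (0,0,0,2) (0,0,2,2) (0,2,0,0) (0,2,0,2) (0,2,2,2) (2,2,0,0) (2,2,0,2) (2,2,2,2)
under PSO → (0,0,0,0) (0,0,0,2) (0,0,2,0) (0,0,2,2) (0,2,0,0) (0,2,0,2) (0,2,2,0) (0,2,2,2) (2,2,0,0) (2,2,0,2) (2,2,2,0) (2,2,2,2)
target (0,2,2,0) ∈ {PSO}

SC:no TSO:no PSO:yes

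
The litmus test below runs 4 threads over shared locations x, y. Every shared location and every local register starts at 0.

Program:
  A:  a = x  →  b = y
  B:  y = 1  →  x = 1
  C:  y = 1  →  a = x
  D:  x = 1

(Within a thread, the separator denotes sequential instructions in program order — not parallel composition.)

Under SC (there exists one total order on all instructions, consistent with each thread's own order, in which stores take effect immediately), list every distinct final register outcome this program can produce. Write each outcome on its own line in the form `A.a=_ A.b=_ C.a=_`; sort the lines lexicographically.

A.a=0 A.b=0 C.a=0
A.a=0 A.b=0 C.a=1
A.a=0 A.b=1 C.a=0
A.a=0 A.b=1 C.a=1
A.a=1 A.b=0 C.a=1
A.a=1 A.b=1 C.a=0
A.a=1 A.b=1 C.a=1

outcome vector order: (A.a,A.b,C.a)
|SC outcomes| = 7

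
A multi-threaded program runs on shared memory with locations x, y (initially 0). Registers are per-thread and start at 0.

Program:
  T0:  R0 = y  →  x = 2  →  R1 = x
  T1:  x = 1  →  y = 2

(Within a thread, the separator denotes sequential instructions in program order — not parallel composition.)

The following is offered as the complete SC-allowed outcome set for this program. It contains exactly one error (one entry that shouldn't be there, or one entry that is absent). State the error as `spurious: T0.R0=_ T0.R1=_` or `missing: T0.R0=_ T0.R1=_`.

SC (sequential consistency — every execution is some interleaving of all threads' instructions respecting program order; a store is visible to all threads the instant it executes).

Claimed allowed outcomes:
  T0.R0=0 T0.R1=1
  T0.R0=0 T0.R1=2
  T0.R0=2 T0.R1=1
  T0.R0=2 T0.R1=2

spurious: T0.R0=2 T0.R1=1

outcome vector order: (T0.R0,T0.R1)
under SC → <0 1> <0 2> <2 2>
claimed∖SC = {<2 1>}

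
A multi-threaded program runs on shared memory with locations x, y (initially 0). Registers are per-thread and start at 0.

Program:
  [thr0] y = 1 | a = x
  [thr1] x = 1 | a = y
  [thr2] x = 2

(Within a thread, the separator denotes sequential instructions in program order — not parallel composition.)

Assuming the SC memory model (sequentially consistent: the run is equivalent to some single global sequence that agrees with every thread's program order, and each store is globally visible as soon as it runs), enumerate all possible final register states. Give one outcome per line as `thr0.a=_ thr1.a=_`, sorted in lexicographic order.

outcome vector order: (thr0.a,thr1.a)
|SC outcomes| = 5

thr0.a=0 thr1.a=1
thr0.a=1 thr1.a=0
thr0.a=1 thr1.a=1
thr0.a=2 thr1.a=0
thr0.a=2 thr1.a=1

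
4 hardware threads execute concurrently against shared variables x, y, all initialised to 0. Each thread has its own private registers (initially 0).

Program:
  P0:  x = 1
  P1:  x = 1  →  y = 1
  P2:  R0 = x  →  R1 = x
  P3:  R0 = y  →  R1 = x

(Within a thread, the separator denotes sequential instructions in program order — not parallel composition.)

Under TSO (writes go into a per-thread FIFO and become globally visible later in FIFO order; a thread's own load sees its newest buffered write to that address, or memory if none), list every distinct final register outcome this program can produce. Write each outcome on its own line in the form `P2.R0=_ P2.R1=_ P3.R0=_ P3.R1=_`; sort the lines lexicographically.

P2.R0=0 P2.R1=0 P3.R0=0 P3.R1=0
P2.R0=0 P2.R1=0 P3.R0=0 P3.R1=1
P2.R0=0 P2.R1=0 P3.R0=1 P3.R1=1
P2.R0=0 P2.R1=1 P3.R0=0 P3.R1=0
P2.R0=0 P2.R1=1 P3.R0=0 P3.R1=1
P2.R0=0 P2.R1=1 P3.R0=1 P3.R1=1
P2.R0=1 P2.R1=1 P3.R0=0 P3.R1=0
P2.R0=1 P2.R1=1 P3.R0=0 P3.R1=1
P2.R0=1 P2.R1=1 P3.R0=1 P3.R1=1

outcome vector order: (P2.R0,P2.R1,P3.R0,P3.R1)
|TSO outcomes| = 9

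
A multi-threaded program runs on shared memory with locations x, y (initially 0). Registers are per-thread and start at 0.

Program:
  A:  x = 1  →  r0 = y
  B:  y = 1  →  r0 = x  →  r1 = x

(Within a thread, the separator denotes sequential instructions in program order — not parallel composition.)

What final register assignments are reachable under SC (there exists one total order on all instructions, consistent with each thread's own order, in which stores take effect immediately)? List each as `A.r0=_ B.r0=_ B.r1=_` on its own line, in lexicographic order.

outcome vector order: (A.r0,B.r0,B.r1)
|SC outcomes| = 4

A.r0=0 B.r0=1 B.r1=1
A.r0=1 B.r0=0 B.r1=0
A.r0=1 B.r0=0 B.r1=1
A.r0=1 B.r0=1 B.r1=1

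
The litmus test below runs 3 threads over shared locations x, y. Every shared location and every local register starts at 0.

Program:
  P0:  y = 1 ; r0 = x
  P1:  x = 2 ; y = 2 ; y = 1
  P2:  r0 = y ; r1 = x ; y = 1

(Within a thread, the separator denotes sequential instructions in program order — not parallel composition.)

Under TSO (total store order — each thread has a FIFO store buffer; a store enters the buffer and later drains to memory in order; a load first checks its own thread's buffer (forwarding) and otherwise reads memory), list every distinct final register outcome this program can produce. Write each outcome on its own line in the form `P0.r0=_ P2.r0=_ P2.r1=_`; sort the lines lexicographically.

P0.r0=0 P2.r0=0 P2.r1=0
P0.r0=0 P2.r0=0 P2.r1=2
P0.r0=0 P2.r0=1 P2.r1=0
P0.r0=0 P2.r0=1 P2.r1=2
P0.r0=0 P2.r0=2 P2.r1=2
P0.r0=2 P2.r0=0 P2.r1=0
P0.r0=2 P2.r0=0 P2.r1=2
P0.r0=2 P2.r0=1 P2.r1=0
P0.r0=2 P2.r0=1 P2.r1=2
P0.r0=2 P2.r0=2 P2.r1=2

outcome vector order: (P0.r0,P2.r0,P2.r1)
|TSO outcomes| = 10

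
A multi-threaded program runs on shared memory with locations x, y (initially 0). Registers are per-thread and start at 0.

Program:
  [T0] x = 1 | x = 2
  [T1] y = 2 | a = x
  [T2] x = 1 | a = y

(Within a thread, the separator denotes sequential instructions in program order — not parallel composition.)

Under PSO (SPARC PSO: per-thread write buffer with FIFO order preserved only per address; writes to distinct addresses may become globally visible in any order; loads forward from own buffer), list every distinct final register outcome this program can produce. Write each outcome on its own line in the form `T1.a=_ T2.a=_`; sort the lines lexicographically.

T1.a=0 T2.a=0
T1.a=0 T2.a=2
T1.a=1 T2.a=0
T1.a=1 T2.a=2
T1.a=2 T2.a=0
T1.a=2 T2.a=2

outcome vector order: (T1.a,T2.a)
|PSO outcomes| = 6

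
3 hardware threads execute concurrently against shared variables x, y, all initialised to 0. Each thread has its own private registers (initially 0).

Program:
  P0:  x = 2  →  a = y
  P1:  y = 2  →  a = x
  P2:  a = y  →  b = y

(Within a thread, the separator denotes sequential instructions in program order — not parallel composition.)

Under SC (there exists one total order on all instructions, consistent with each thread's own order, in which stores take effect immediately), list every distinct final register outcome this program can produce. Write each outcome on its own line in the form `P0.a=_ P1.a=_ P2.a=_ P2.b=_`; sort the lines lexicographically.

P0.a=0 P1.a=2 P2.a=0 P2.b=0
P0.a=0 P1.a=2 P2.a=0 P2.b=2
P0.a=0 P1.a=2 P2.a=2 P2.b=2
P0.a=2 P1.a=0 P2.a=0 P2.b=0
P0.a=2 P1.a=0 P2.a=0 P2.b=2
P0.a=2 P1.a=0 P2.a=2 P2.b=2
P0.a=2 P1.a=2 P2.a=0 P2.b=0
P0.a=2 P1.a=2 P2.a=0 P2.b=2
P0.a=2 P1.a=2 P2.a=2 P2.b=2

outcome vector order: (P0.a,P1.a,P2.a,P2.b)
|SC outcomes| = 9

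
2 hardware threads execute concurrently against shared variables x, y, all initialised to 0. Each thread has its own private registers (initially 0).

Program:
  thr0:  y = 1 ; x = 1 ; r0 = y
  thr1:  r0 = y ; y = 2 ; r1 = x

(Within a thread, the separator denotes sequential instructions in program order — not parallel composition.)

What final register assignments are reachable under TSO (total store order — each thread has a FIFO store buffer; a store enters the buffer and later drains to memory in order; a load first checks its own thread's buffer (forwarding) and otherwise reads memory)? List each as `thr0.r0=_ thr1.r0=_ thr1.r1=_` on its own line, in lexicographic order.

thr0.r0=1 thr1.r0=0 thr1.r1=0
thr0.r0=1 thr1.r0=0 thr1.r1=1
thr0.r0=1 thr1.r0=1 thr1.r1=0
thr0.r0=1 thr1.r0=1 thr1.r1=1
thr0.r0=2 thr1.r0=0 thr1.r1=0
thr0.r0=2 thr1.r0=0 thr1.r1=1
thr0.r0=2 thr1.r0=1 thr1.r1=0
thr0.r0=2 thr1.r0=1 thr1.r1=1

outcome vector order: (thr0.r0,thr1.r0,thr1.r1)
|TSO outcomes| = 8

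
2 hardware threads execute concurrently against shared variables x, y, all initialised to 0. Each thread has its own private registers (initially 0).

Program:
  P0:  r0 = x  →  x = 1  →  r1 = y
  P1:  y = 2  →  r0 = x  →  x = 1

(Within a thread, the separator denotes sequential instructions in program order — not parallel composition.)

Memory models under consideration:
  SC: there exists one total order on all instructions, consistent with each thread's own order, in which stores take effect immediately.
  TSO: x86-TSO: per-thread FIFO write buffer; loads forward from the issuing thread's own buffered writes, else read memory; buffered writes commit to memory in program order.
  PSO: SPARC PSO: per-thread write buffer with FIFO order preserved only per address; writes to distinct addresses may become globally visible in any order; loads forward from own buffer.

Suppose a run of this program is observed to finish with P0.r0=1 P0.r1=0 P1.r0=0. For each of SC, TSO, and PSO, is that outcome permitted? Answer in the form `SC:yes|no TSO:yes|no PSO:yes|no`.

outcome vector order: (P0.r0,P0.r1,P1.r0)
SC (4): 0/0/1; 0/2/0; 0/2/1; 1/2/0
TSO (5): 0/0/0; 0/0/1; 0/2/0; 0/2/1; 1/2/0
PSO (6): 0/0/0; 0/0/1; 0/2/0; 0/2/1; 1/0/0; 1/2/0
target 1/0/0 ∈ {PSO}

SC:no TSO:no PSO:yes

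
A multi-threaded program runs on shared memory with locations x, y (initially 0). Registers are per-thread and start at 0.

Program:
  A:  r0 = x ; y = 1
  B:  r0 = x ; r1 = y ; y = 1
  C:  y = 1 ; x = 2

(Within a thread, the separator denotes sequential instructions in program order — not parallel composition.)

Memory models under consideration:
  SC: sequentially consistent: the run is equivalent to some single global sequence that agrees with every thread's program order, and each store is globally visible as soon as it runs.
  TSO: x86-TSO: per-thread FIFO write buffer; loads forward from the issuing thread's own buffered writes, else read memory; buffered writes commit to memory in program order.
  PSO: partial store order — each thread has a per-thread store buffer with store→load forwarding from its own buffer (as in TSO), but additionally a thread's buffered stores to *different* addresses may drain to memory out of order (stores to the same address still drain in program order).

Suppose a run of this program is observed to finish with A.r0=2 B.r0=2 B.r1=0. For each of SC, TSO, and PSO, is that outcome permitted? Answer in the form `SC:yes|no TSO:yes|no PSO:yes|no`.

outcome vector order: (A.r0,B.r0,B.r1)
SC (6): 0/0/0; 0/0/1; 0/2/1; 2/0/0; 2/0/1; 2/2/1
TSO (6): 0/0/0; 0/0/1; 0/2/1; 2/0/0; 2/0/1; 2/2/1
PSO (8): 0/0/0; 0/0/1; 0/2/0; 0/2/1; 2/0/0; 2/0/1; 2/2/0; 2/2/1
target 2/2/0 ∈ {PSO}

SC:no TSO:no PSO:yes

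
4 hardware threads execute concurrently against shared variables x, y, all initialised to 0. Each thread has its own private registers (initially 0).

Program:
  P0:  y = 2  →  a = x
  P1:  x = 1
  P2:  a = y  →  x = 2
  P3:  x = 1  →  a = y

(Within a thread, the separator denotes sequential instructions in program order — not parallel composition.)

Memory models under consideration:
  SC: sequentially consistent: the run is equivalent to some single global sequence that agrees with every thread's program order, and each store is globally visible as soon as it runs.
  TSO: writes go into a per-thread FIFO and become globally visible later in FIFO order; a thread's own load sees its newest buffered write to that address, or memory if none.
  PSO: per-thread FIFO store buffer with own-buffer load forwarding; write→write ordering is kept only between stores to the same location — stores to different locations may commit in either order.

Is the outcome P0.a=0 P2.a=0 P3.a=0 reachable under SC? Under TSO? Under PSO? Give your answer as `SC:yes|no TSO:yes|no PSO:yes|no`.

SC:no TSO:yes PSO:yes

outcome vector order: (P0.a,P2.a,P3.a)
under SC → 0/0/2 0/2/2 1/0/0 1/0/2 1/2/0 1/2/2 2/0/0 2/0/2 2/2/0 2/2/2
under TSO → 0/0/0 0/0/2 0/2/0 0/2/2 1/0/0 1/0/2 1/2/0 1/2/2 2/0/0 2/0/2 2/2/0 2/2/2
under PSO → 0/0/0 0/0/2 0/2/0 0/2/2 1/0/0 1/0/2 1/2/0 1/2/2 2/0/0 2/0/2 2/2/0 2/2/2
target 0/0/0 ∈ {TSO,PSO}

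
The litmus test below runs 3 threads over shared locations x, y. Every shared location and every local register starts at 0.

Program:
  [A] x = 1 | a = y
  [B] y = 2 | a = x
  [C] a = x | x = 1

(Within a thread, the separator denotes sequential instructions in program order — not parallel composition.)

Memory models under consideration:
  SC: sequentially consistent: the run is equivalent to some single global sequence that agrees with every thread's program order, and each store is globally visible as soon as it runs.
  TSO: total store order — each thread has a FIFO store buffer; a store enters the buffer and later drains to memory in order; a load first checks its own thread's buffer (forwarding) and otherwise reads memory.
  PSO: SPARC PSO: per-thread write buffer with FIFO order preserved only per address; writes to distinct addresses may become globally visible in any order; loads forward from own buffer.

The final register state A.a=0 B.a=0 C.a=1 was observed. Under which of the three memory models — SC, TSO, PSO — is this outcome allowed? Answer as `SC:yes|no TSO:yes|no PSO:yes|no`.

outcome vector order: (A.a,B.a,C.a)
under SC → (0,1,0) (0,1,1) (2,0,0) (2,0,1) (2,1,0) (2,1,1)
under TSO → (0,0,0) (0,0,1) (0,1,0) (0,1,1) (2,0,0) (2,0,1) (2,1,0) (2,1,1)
under PSO → (0,0,0) (0,0,1) (0,1,0) (0,1,1) (2,0,0) (2,0,1) (2,1,0) (2,1,1)
target (0,0,1) ∈ {TSO,PSO}

SC:no TSO:yes PSO:yes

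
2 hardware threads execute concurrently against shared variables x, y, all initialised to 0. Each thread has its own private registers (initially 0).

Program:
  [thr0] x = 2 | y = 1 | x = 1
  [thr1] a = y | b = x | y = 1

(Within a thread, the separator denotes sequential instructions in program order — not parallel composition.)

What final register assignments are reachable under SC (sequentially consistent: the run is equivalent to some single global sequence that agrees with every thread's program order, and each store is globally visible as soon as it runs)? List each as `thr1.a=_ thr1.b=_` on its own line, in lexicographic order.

outcome vector order: (thr1.a,thr1.b)
|SC outcomes| = 5

thr1.a=0 thr1.b=0
thr1.a=0 thr1.b=1
thr1.a=0 thr1.b=2
thr1.a=1 thr1.b=1
thr1.a=1 thr1.b=2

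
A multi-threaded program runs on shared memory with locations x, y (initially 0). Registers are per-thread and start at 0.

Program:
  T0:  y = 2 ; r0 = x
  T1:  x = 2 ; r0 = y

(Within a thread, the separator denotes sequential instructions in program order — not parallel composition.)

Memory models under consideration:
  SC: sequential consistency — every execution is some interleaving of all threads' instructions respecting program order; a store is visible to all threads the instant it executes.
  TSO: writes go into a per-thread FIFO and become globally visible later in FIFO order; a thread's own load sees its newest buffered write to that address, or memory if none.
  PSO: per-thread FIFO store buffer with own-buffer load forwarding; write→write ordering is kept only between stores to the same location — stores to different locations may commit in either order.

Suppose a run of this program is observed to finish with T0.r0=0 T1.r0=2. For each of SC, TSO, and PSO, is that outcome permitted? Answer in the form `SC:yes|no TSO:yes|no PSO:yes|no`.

outcome vector order: (T0.r0,T1.r0)
SC: 3 outcomes — {(0,2) (2,0) (2,2)}
TSO: 4 outcomes — {(0,0) (0,2) (2,0) (2,2)}
PSO: 4 outcomes — {(0,0) (0,2) (2,0) (2,2)}
target (0,2) ∈ {SC,TSO,PSO}

SC:yes TSO:yes PSO:yes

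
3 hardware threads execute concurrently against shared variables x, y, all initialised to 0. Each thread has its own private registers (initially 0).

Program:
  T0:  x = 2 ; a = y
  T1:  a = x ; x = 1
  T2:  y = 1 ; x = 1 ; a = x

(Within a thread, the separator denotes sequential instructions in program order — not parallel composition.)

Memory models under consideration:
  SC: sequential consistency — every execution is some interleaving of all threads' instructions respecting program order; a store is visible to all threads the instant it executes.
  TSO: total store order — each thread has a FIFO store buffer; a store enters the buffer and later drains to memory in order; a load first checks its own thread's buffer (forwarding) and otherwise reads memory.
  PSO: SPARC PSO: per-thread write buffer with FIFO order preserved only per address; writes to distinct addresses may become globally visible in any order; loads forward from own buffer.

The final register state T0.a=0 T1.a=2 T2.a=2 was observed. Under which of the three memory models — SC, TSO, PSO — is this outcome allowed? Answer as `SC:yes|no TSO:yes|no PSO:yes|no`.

outcome vector order: (T0.a,T1.a,T2.a)
SC: 9 outcomes — {001, 011, 021, 101, 102, 111, 112, 121, 122}
TSO: 12 outcomes — {001, 002, 011, 012, 021, 022, 101, 102, 111, 112, 121, 122}
PSO: 12 outcomes — {001, 002, 011, 012, 021, 022, 101, 102, 111, 112, 121, 122}
target 022 ∈ {TSO,PSO}

SC:no TSO:yes PSO:yes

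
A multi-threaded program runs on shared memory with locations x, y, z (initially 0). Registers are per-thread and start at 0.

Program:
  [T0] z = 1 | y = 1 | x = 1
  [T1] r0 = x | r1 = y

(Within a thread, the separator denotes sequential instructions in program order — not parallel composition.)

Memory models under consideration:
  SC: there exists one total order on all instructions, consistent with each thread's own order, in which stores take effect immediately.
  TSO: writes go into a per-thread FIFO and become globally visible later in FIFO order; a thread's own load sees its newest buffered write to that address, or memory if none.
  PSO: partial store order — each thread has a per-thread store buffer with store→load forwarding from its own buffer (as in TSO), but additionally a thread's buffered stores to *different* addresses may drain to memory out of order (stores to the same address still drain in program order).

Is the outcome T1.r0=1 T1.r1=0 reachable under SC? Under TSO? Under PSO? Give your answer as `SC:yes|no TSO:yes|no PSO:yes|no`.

outcome vector order: (T1.r0,T1.r1)
SC: 3 outcomes — {<0 0> <0 1> <1 1>}
TSO: 3 outcomes — {<0 0> <0 1> <1 1>}
PSO: 4 outcomes — {<0 0> <0 1> <1 0> <1 1>}
target <1 0> ∈ {PSO}

SC:no TSO:no PSO:yes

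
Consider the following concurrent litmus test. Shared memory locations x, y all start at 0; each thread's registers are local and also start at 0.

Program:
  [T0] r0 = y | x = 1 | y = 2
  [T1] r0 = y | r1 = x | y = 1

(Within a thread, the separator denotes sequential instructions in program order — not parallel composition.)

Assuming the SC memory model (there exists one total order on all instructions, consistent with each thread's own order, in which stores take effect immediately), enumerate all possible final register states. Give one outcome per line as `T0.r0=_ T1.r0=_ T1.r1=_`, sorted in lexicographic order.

outcome vector order: (T0.r0,T1.r0,T1.r1)
|SC outcomes| = 4

T0.r0=0 T1.r0=0 T1.r1=0
T0.r0=0 T1.r0=0 T1.r1=1
T0.r0=0 T1.r0=2 T1.r1=1
T0.r0=1 T1.r0=0 T1.r1=0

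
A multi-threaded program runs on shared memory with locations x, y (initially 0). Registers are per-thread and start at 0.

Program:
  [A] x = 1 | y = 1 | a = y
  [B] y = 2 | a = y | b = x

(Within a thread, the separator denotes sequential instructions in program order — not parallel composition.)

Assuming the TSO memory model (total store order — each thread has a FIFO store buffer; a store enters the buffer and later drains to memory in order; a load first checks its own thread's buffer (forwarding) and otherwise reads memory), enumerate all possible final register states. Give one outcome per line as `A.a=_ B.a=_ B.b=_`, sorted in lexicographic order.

outcome vector order: (A.a,B.a,B.b)
|TSO outcomes| = 5

A.a=1 B.a=1 B.b=1
A.a=1 B.a=2 B.b=0
A.a=1 B.a=2 B.b=1
A.a=2 B.a=2 B.b=0
A.a=2 B.a=2 B.b=1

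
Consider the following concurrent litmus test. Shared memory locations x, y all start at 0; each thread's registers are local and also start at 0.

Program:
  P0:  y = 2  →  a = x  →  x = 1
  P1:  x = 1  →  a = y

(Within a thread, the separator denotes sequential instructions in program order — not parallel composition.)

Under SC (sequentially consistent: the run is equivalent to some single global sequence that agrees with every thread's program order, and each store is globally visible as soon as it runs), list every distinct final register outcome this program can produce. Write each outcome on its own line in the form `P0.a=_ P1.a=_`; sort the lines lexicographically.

P0.a=0 P1.a=2
P0.a=1 P1.a=0
P0.a=1 P1.a=2

outcome vector order: (P0.a,P1.a)
|SC outcomes| = 3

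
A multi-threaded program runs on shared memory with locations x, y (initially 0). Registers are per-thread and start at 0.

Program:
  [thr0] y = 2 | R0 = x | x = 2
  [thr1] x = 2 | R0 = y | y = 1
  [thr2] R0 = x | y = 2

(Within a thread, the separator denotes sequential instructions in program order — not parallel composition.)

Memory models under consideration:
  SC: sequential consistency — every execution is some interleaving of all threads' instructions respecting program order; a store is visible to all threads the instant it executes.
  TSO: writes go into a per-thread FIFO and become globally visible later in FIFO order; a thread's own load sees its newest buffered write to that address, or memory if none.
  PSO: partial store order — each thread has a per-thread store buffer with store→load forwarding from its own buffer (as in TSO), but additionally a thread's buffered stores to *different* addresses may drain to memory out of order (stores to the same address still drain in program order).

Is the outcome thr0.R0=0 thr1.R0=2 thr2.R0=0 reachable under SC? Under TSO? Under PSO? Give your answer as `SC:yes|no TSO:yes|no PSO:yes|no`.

outcome vector order: (thr0.R0,thr1.R0,thr2.R0)
under SC → 020, 022, 200, 202, 220, 222
under TSO → 000, 002, 020, 022, 200, 202, 220, 222
under PSO → 000, 002, 020, 022, 200, 202, 220, 222
target 020 ∈ {SC,TSO,PSO}

SC:yes TSO:yes PSO:yes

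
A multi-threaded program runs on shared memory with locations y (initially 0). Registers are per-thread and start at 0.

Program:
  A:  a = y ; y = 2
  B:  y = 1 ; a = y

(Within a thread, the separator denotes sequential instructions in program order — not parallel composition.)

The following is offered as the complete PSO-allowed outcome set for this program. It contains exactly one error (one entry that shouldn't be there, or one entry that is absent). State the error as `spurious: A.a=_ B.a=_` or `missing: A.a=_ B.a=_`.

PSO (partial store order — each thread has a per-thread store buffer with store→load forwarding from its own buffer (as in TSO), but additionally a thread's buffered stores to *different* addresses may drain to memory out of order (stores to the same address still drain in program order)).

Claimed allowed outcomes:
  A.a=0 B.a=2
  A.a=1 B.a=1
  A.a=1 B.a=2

missing: A.a=0 B.a=1

outcome vector order: (A.a,B.a)
[PSO] allowed = {0/1; 0/2; 1/1; 1/2}
PSO∖claimed = {0/1}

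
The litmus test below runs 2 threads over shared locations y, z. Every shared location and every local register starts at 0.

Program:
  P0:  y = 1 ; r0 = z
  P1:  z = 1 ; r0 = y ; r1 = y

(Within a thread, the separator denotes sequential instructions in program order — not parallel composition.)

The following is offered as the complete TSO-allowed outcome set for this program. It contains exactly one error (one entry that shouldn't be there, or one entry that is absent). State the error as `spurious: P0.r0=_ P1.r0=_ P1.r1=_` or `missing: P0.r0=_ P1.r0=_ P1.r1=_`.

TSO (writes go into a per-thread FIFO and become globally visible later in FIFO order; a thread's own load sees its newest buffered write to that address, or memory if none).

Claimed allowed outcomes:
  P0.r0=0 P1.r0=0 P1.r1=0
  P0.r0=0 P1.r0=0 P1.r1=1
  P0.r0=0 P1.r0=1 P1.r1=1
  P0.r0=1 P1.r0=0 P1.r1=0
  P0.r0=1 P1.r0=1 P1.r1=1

outcome vector order: (P0.r0,P1.r0,P1.r1)
under TSO → 000, 001, 011, 100, 101, 111
TSO∖claimed = {101}

missing: P0.r0=1 P1.r0=0 P1.r1=1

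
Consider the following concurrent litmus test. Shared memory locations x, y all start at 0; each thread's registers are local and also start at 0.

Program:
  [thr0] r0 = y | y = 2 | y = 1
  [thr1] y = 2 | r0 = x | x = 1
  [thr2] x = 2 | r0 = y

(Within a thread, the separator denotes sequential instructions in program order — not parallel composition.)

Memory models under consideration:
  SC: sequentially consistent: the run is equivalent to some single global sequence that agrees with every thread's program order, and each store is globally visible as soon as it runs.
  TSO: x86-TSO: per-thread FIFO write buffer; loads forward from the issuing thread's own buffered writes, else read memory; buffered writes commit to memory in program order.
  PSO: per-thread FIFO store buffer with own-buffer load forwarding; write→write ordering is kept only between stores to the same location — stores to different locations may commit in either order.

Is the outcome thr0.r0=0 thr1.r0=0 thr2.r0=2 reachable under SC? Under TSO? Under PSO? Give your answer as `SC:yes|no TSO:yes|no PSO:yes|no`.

outcome vector order: (thr0.r0,thr1.r0,thr2.r0)
SC: 10 outcomes — {001, 002, 020, 021, 022, 201, 202, 220, 221, 222}
TSO: 12 outcomes — {000, 001, 002, 020, 021, 022, 200, 201, 202, 220, 221, 222}
PSO: 12 outcomes — {000, 001, 002, 020, 021, 022, 200, 201, 202, 220, 221, 222}
target 002 ∈ {SC,TSO,PSO}

SC:yes TSO:yes PSO:yes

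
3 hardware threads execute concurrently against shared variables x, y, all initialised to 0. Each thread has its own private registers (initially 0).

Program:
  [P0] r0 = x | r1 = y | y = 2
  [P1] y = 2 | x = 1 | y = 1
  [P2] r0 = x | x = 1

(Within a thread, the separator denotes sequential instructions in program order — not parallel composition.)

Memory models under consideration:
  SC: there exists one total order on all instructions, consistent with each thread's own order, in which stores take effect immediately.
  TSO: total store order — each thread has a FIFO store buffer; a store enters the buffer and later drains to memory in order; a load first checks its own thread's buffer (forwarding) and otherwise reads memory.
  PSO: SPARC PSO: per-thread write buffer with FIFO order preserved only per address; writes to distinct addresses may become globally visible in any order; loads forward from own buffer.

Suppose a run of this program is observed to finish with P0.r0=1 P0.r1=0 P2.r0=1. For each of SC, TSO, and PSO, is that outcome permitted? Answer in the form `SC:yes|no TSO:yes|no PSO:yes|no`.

outcome vector order: (P0.r0,P0.r1,P2.r0)
SC: 11 outcomes — {000, 001, 010, 011, 020, 021, 100, 110, 111, 120, 121}
TSO: 11 outcomes — {000, 001, 010, 011, 020, 021, 100, 110, 111, 120, 121}
PSO: 12 outcomes — {000, 001, 010, 011, 020, 021, 100, 101, 110, 111, 120, 121}
target 101 ∈ {PSO}

SC:no TSO:no PSO:yes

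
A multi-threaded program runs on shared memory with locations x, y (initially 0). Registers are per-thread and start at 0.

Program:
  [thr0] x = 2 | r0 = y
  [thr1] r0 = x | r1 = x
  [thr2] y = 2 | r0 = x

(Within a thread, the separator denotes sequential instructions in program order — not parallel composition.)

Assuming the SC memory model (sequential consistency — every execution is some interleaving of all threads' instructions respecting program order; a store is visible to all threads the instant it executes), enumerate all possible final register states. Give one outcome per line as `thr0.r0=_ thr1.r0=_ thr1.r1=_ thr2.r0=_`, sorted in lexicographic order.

outcome vector order: (thr0.r0,thr1.r0,thr1.r1,thr2.r0)
|SC outcomes| = 9

thr0.r0=0 thr1.r0=0 thr1.r1=0 thr2.r0=2
thr0.r0=0 thr1.r0=0 thr1.r1=2 thr2.r0=2
thr0.r0=0 thr1.r0=2 thr1.r1=2 thr2.r0=2
thr0.r0=2 thr1.r0=0 thr1.r1=0 thr2.r0=0
thr0.r0=2 thr1.r0=0 thr1.r1=0 thr2.r0=2
thr0.r0=2 thr1.r0=0 thr1.r1=2 thr2.r0=0
thr0.r0=2 thr1.r0=0 thr1.r1=2 thr2.r0=2
thr0.r0=2 thr1.r0=2 thr1.r1=2 thr2.r0=0
thr0.r0=2 thr1.r0=2 thr1.r1=2 thr2.r0=2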